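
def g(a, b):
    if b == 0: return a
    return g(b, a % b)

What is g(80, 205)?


g(80, 205) = g(205, 80)
g(205, 80) = g(80, 45)
g(80, 45) = g(45, 35)
g(45, 35) = g(35, 10)
g(35, 10) = g(10, 5)
g(10, 5) = g(5, 0)
g(5, 0) = 5  (base case)

5


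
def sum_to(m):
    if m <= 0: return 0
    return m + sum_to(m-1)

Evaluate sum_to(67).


sum_to(67)
= 67 + 66 + 65 + 64 + 63 + 62 + 61 + 60 + 59 + 58 + 57 + 56 + 55 + 54 + 53 + 52 + 51 + 50 + 49 + 48 + 47 + 46 + 45 + 44 + 43 + 42 + 41 + 40 + 39 + 38 + 37 + 36 + 35 + 34 + 33 + 32 + 31 + 30 + 29 + 28 + 27 + 26 + 25 + 24 + 23 + 22 + 21 + 20 + 19 + 18 + 17 + 16 + 15 + 14 + 13 + 12 + 11 + 10 + 9 + 8 + 7 + 6 + 5 + 4 + 3 + 2 + 1 + sum_to(0)
= 67 + 66 + 65 + 64 + 63 + 62 + 61 + 60 + 59 + 58 + 57 + 56 + 55 + 54 + 53 + 52 + 51 + 50 + 49 + 48 + 47 + 46 + 45 + 44 + 43 + 42 + 41 + 40 + 39 + 38 + 37 + 36 + 35 + 34 + 33 + 32 + 31 + 30 + 29 + 28 + 27 + 26 + 25 + 24 + 23 + 22 + 21 + 20 + 19 + 18 + 17 + 16 + 15 + 14 + 13 + 12 + 11 + 10 + 9 + 8 + 7 + 6 + 5 + 4 + 3 + 2 + 1 + 0
= 2278

2278


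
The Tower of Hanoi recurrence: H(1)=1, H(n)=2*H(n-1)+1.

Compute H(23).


H(23) = 2 * H(22) + 1
H(22) = 2 * H(21) + 1
H(21) = 2 * H(20) + 1
H(20) = 2 * H(19) + 1
H(19) = 2 * H(18) + 1
H(18) = 2 * H(17) + 1
H(17) = 2 * H(16) + 1
H(16) = 2 * H(15) + 1
H(15) = 2 * H(14) + 1
H(14) = 2 * H(13) + 1
H(13) = 2 * H(12) + 1
H(12) = 2 * H(11) + 1
H(11) = 2 * H(10) + 1
H(10) = 2 * H(9) + 1
H(9) = 2 * H(8) + 1
H(8) = 2 * H(7) + 1
H(7) = 2 * H(6) + 1
H(6) = 2 * H(5) + 1
H(5) = 2 * H(4) + 1
H(4) = 2 * H(3) + 1
H(3) = 2 * H(2) + 1
H(2) = 2 * H(1) + 1
H(1) = 1  (base case)
H(2) = 2 * 1 + 1 = 3
H(3) = 2 * 3 + 1 = 7
H(4) = 2 * 7 + 1 = 15
H(5) = 2 * 15 + 1 = 31
H(6) = 2 * 31 + 1 = 63
H(7) = 2 * 63 + 1 = 127
H(8) = 2 * 127 + 1 = 255
H(9) = 2 * 255 + 1 = 511
H(10) = 2 * 511 + 1 = 1023
H(11) = 2 * 1023 + 1 = 2047
H(12) = 2 * 2047 + 1 = 4095
H(13) = 2 * 4095 + 1 = 8191
H(14) = 2 * 8191 + 1 = 16383
H(15) = 2 * 16383 + 1 = 32767
H(16) = 2 * 32767 + 1 = 65535
H(17) = 2 * 65535 + 1 = 131071
H(18) = 2 * 131071 + 1 = 262143
H(19) = 2 * 262143 + 1 = 524287
H(20) = 2 * 524287 + 1 = 1048575
H(21) = 2 * 1048575 + 1 = 2097151
H(22) = 2 * 2097151 + 1 = 4194303
H(23) = 2 * 4194303 + 1 = 8388607

8388607


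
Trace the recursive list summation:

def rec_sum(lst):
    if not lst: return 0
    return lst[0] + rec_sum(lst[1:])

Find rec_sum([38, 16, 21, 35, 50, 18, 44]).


rec_sum([38, 16, 21, 35, 50, 18, 44]) = 38 + rec_sum([16, 21, 35, 50, 18, 44])
rec_sum([16, 21, 35, 50, 18, 44]) = 16 + rec_sum([21, 35, 50, 18, 44])
rec_sum([21, 35, 50, 18, 44]) = 21 + rec_sum([35, 50, 18, 44])
rec_sum([35, 50, 18, 44]) = 35 + rec_sum([50, 18, 44])
rec_sum([50, 18, 44]) = 50 + rec_sum([18, 44])
rec_sum([18, 44]) = 18 + rec_sum([44])
rec_sum([44]) = 44 + rec_sum([])
rec_sum([]) = 0  (base case)
Total: 38 + 16 + 21 + 35 + 50 + 18 + 44 + 0 = 222

222


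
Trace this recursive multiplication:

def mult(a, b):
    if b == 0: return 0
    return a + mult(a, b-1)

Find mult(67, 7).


mult(67, 7) = 67 + mult(67, 6)
mult(67, 6) = 67 + mult(67, 5)
mult(67, 5) = 67 + mult(67, 4)
mult(67, 4) = 67 + mult(67, 3)
mult(67, 3) = 67 + mult(67, 2)
mult(67, 2) = 67 + mult(67, 1)
mult(67, 1) = 67 + mult(67, 0)
mult(67, 0) = 0  (base case)
Total: 67 + 67 + 67 + 67 + 67 + 67 + 67 + 0 = 469

469


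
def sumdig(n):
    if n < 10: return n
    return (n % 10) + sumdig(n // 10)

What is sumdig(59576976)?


sumdig(59576976) = 6 + sumdig(5957697)
sumdig(5957697) = 7 + sumdig(595769)
sumdig(595769) = 9 + sumdig(59576)
sumdig(59576) = 6 + sumdig(5957)
sumdig(5957) = 7 + sumdig(595)
sumdig(595) = 5 + sumdig(59)
sumdig(59) = 9 + sumdig(5)
sumdig(5) = 5  (base case)
Total: 6 + 7 + 9 + 6 + 7 + 5 + 9 + 5 = 54

54


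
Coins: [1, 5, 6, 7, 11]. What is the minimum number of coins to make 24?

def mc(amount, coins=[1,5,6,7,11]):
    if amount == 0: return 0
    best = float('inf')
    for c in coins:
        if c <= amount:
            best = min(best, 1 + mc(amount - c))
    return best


Building up with DP:
mc(0) = 0
mc(1) = min(1+mc(0)=1+0=1) = 1
mc(2) = min(1+mc(1)=1+1=2) = 2
mc(3) = min(1+mc(2)=1+2=3) = 3
mc(4) = min(1+mc(3)=1+3=4) = 4
mc(5) = min(1+mc(4)=1+4=5, 1+mc(0)=1+0=1) = 1
mc(6) = min(1+mc(5)=1+1=2, 1+mc(1)=1+1=2, 1+mc(0)=1+0=1) = 1
mc(7) = min(1+mc(6)=1+1=2, 1+mc(2)=1+2=3, 1+mc(1)=1+1=2, 1+mc(0)=1+0=1) = 1
mc(8) = min(1+mc(7)=1+1=2, 1+mc(3)=1+3=4, 1+mc(2)=1+2=3, 1+mc(1)=1+1=2) = 2
mc(9) = min(1+mc(8)=1+2=3, 1+mc(4)=1+4=5, 1+mc(3)=1+3=4, 1+mc(2)=1+2=3) = 3
mc(10) = min(1+mc(9)=1+3=4, 1+mc(5)=1+1=2, 1+mc(4)=1+4=5, 1+mc(3)=1+3=4) = 2
mc(11) = min(1+mc(10)=1+2=3, 1+mc(6)=1+1=2, 1+mc(5)=1+1=2, 1+mc(4)=1+4=5, 1+mc(0)=1+0=1) = 1
mc(12) = min(1+mc(11)=1+1=2, 1+mc(7)=1+1=2, 1+mc(6)=1+1=2, 1+mc(5)=1+1=2, 1+mc(1)=1+1=2) = 2
mc(13) = min(1+mc(12)=1+2=3, 1+mc(8)=1+2=3, 1+mc(7)=1+1=2, 1+mc(6)=1+1=2, 1+mc(2)=1+2=3) = 2
mc(14) = min(1+mc(13)=1+2=3, 1+mc(9)=1+3=4, 1+mc(8)=1+2=3, 1+mc(7)=1+1=2, 1+mc(3)=1+3=4) = 2
mc(15) = min(1+mc(14)=1+2=3, 1+mc(10)=1+2=3, 1+mc(9)=1+3=4, 1+mc(8)=1+2=3, 1+mc(4)=1+4=5) = 3
mc(16) = min(1+mc(15)=1+3=4, 1+mc(11)=1+1=2, 1+mc(10)=1+2=3, 1+mc(9)=1+3=4, 1+mc(5)=1+1=2) = 2
mc(17) = min(1+mc(16)=1+2=3, 1+mc(12)=1+2=3, 1+mc(11)=1+1=2, 1+mc(10)=1+2=3, 1+mc(6)=1+1=2) = 2
mc(18) = min(1+mc(17)=1+2=3, 1+mc(13)=1+2=3, 1+mc(12)=1+2=3, 1+mc(11)=1+1=2, 1+mc(7)=1+1=2) = 2
mc(19) = min(1+mc(18)=1+2=3, 1+mc(14)=1+2=3, 1+mc(13)=1+2=3, 1+mc(12)=1+2=3, 1+mc(8)=1+2=3) = 3
mc(20) = min(1+mc(19)=1+3=4, 1+mc(15)=1+3=4, 1+mc(14)=1+2=3, 1+mc(13)=1+2=3, 1+mc(9)=1+3=4) = 3
mc(21) = min(1+mc(20)=1+3=4, 1+mc(16)=1+2=3, 1+mc(15)=1+3=4, 1+mc(14)=1+2=3, 1+mc(10)=1+2=3) = 3
mc(22) = min(1+mc(21)=1+3=4, 1+mc(17)=1+2=3, 1+mc(16)=1+2=3, 1+mc(15)=1+3=4, 1+mc(11)=1+1=2) = 2
mc(23) = min(1+mc(22)=1+2=3, 1+mc(18)=1+2=3, 1+mc(17)=1+2=3, 1+mc(16)=1+2=3, 1+mc(12)=1+2=3) = 3
mc(24) = min(1+mc(23)=1+3=4, 1+mc(19)=1+3=4, 1+mc(18)=1+2=3, 1+mc(17)=1+2=3, 1+mc(13)=1+2=3) = 3

3


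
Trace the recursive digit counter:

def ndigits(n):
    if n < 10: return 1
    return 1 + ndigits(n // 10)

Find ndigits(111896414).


ndigits(111896414) = 1 + ndigits(11189641)
ndigits(11189641) = 1 + ndigits(1118964)
ndigits(1118964) = 1 + ndigits(111896)
ndigits(111896) = 1 + ndigits(11189)
ndigits(11189) = 1 + ndigits(1118)
ndigits(1118) = 1 + ndigits(111)
ndigits(111) = 1 + ndigits(11)
ndigits(11) = 1 + ndigits(1)
ndigits(1) = 1  (base case: 1 < 10)
Unwinding: 1 + 1 + 1 + 1 + 1 + 1 + 1 + 1 + 1 = 9

9


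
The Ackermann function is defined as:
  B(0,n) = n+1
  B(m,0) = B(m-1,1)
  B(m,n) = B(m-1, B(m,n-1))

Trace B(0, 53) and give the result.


B(0, 53) = 54
Result: B(0, 53) = 54

54


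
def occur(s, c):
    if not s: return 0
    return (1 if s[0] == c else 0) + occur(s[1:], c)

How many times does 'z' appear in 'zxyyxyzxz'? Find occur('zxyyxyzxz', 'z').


s[0]='z' == 'z' -> 1
s[0]='x' != 'z' -> 0
s[0]='y' != 'z' -> 0
s[0]='y' != 'z' -> 0
s[0]='x' != 'z' -> 0
s[0]='y' != 'z' -> 0
s[0]='z' == 'z' -> 1
s[0]='x' != 'z' -> 0
s[0]='z' == 'z' -> 1
Sum: 1 + 0 + 0 + 0 + 0 + 0 + 1 + 0 + 1 = 3

3


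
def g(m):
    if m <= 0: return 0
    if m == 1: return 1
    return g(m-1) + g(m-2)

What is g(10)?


Computing g(10) bottom-up:
g(0) = 0
g(1) = 1
g(2) = g(1) + g(0) = 1 + 0 = 1
g(3) = g(2) + g(1) = 1 + 1 = 2
g(4) = g(3) + g(2) = 2 + 1 = 3
g(5) = g(4) + g(3) = 3 + 2 = 5
g(6) = g(5) + g(4) = 5 + 3 = 8
g(7) = g(6) + g(5) = 8 + 5 = 13
g(8) = g(7) + g(6) = 13 + 8 = 21
g(9) = g(8) + g(7) = 21 + 13 = 34
g(10) = g(9) + g(8) = 34 + 21 = 55

55


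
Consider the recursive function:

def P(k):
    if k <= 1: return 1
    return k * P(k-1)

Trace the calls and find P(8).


P(8)
= 8 * P(7)
= 8 * 7 * P(6)
= 8 * 7 * 6 * P(5)
= 8 * 7 * 6 * 5 * P(4)
= 8 * 7 * 6 * 5 * 4 * P(3)
= 8 * 7 * 6 * 5 * 4 * 3 * P(2)
= 8 * 7 * 6 * 5 * 4 * 3 * 2 * P(1)
= 8 * 7 * 6 * 5 * 4 * 3 * 2 * 1
= 40320

40320


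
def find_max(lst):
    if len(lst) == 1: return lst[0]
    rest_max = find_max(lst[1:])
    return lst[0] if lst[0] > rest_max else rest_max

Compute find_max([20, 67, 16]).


find_max([20, 67, 16]): compare 20 with find_max([67, 16])
find_max([67, 16]): compare 67 with find_max([16])
find_max([16]) = 16  (base case)
Compare 67 with 16 -> 67
Compare 20 with 67 -> 67

67


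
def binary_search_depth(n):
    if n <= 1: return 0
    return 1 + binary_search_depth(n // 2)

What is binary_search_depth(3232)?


3232 / 2 = 1616
1616 / 2 = 808
808 / 2 = 404
404 / 2 = 202
202 / 2 = 101
101 / 2 = 50
50 / 2 = 25
25 / 2 = 12
12 / 2 = 6
6 / 2 = 3
3 / 2 = 1
Reached 1 after 11 halvings

11


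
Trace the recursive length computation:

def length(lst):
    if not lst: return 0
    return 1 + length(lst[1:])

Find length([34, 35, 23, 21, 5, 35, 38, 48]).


length([34, 35, 23, 21, 5, 35, 38, 48]) = 1 + length([35, 23, 21, 5, 35, 38, 48])
length([35, 23, 21, 5, 35, 38, 48]) = 1 + length([23, 21, 5, 35, 38, 48])
length([23, 21, 5, 35, 38, 48]) = 1 + length([21, 5, 35, 38, 48])
length([21, 5, 35, 38, 48]) = 1 + length([5, 35, 38, 48])
length([5, 35, 38, 48]) = 1 + length([35, 38, 48])
length([35, 38, 48]) = 1 + length([38, 48])
length([38, 48]) = 1 + length([48])
length([48]) = 1 + length([])
length([]) = 0  (base case)
Unwinding: 1 + 1 + 1 + 1 + 1 + 1 + 1 + 1 + 0 = 8

8


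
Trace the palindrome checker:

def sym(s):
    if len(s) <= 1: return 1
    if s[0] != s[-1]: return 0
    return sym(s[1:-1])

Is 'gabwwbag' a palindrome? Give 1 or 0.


sym('gabwwbag'): s[0]='g' == s[-1]='g' -> check sym('abwwba')
sym('abwwba'): s[0]='a' == s[-1]='a' -> check sym('bwwb')
sym('bwwb'): s[0]='b' == s[-1]='b' -> check sym('ww')
sym('ww'): s[0]='w' == s[-1]='w' -> check sym('')
sym(''): len <= 1 -> return 1  (base case)
Result: 1 (palindrome)

1


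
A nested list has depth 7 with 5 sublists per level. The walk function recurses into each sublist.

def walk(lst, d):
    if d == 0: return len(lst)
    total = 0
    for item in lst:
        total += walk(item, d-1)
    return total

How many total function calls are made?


At depth 0 (root): 1 call
At depth 1: each of 1 parents calls walk on 5 children = 5 calls
At depth 2: each of 5 parents calls walk on 5 children = 25 calls
At depth 3: each of 25 parents calls walk on 5 children = 125 calls
At depth 4: each of 125 parents calls walk on 5 children = 625 calls
At depth 5: each of 625 parents calls walk on 5 children = 3125 calls
At depth 6: each of 3125 parents calls walk on 5 children = 15625 calls
At depth 7: each of 15625 parents calls walk on 5 children = 78125 calls
Total: 1 + 5 + 25 + 125 + 625 + 3125 + 15625 + 78125 = 97656

97656


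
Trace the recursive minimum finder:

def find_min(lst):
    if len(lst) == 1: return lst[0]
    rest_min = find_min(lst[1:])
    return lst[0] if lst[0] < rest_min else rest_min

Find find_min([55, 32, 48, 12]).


find_min([55, 32, 48, 12]): compare 55 with find_min([32, 48, 12])
find_min([32, 48, 12]): compare 32 with find_min([48, 12])
find_min([48, 12]): compare 48 with find_min([12])
find_min([12]) = 12  (base case)
Compare 48 with 12 -> 12
Compare 32 with 12 -> 12
Compare 55 with 12 -> 12

12


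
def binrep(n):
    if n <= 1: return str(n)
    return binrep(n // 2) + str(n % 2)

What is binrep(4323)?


binrep(4323) = binrep(2161) + '1'
binrep(2161) = binrep(1080) + '1'
binrep(1080) = binrep(540) + '0'
binrep(540) = binrep(270) + '0'
binrep(270) = binrep(135) + '0'
binrep(135) = binrep(67) + '1'
binrep(67) = binrep(33) + '1'
binrep(33) = binrep(16) + '1'
binrep(16) = binrep(8) + '0'
binrep(8) = binrep(4) + '0'
binrep(4) = binrep(2) + '0'
binrep(2) = binrep(1) + '0'
binrep(1) = '1'  (base case)
Concatenating: '1' + '0' + '0' + '0' + '0' + '1' + '1' + '1' + '0' + '0' + '0' + '1' + '1' = '1000011100011'

1000011100011


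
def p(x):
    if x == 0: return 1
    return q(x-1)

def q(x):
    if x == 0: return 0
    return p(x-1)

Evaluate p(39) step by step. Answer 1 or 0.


p(39) = q(38)
q(38) = p(37)
p(37) = q(36)
q(36) = p(35)
p(35) = q(34)
q(34) = p(33)
p(33) = q(32)
q(32) = p(31)
p(31) = q(30)
q(30) = p(29)
p(29) = q(28)
q(28) = p(27)
p(27) = q(26)
q(26) = p(25)
p(25) = q(24)
q(24) = p(23)
p(23) = q(22)
q(22) = p(21)
p(21) = q(20)
q(20) = p(19)
p(19) = q(18)
q(18) = p(17)
p(17) = q(16)
q(16) = p(15)
p(15) = q(14)
q(14) = p(13)
p(13) = q(12)
q(12) = p(11)
p(11) = q(10)
q(10) = p(9)
p(9) = q(8)
q(8) = p(7)
p(7) = q(6)
q(6) = p(5)
p(5) = q(4)
q(4) = p(3)
p(3) = q(2)
q(2) = p(1)
p(1) = q(0)
q(0) = 0  (base case)
Result: 0

0


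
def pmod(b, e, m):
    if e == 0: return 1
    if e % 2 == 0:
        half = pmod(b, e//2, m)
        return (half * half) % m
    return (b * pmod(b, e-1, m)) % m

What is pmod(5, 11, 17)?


pmod(5, 11, 17): e is odd, compute pmod(5, 10, 17)
  pmod(5, 10, 17): e is even, compute pmod(5, 5, 17)
    pmod(5, 5, 17): e is odd, compute pmod(5, 4, 17)
      pmod(5, 4, 17): e is even, compute pmod(5, 2, 17)
        pmod(5, 2, 17): e is even, compute pmod(5, 1, 17)
          pmod(5, 1, 17): e is odd, compute pmod(5, 0, 17)
          pmod(5, 0, 17) = 1
          (5 * 1) % 17 = 5
        half=5, (5*5) % 17 = 8
      half=8, (8*8) % 17 = 13
    (5 * 13) % 17 = 14
  half=14, (14*14) % 17 = 9
(5 * 9) % 17 = 11

11


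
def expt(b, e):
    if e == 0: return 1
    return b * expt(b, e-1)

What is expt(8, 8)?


expt(8, 8)
= 8 * expt(8, 7)
= 8 * 8 * expt(8, 6)
= 8 * 8 * 8 * expt(8, 5)
= 8 * 8 * 8 * 8 * expt(8, 4)
= 8 * 8 * 8 * 8 * 8 * expt(8, 3)
= 8 * 8 * 8 * 8 * 8 * 8 * expt(8, 2)
= 8 * 8 * 8 * 8 * 8 * 8 * 8 * expt(8, 1)
= 8 * 8 * 8 * 8 * 8 * 8 * 8 * 8 * expt(8, 0)
= 8 * 8 * 8 * 8 * 8 * 8 * 8 * 8 * 1
= 16777216

16777216


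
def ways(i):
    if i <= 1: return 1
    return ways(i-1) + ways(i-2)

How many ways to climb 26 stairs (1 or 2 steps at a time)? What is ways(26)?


Building up from base cases:
ways(0) = 1
ways(1) = 1
ways(2) = ways(1) + ways(0) = 1 + 1 = 2
ways(3) = ways(2) + ways(1) = 2 + 1 = 3
ways(4) = ways(3) + ways(2) = 3 + 2 = 5
ways(5) = ways(4) + ways(3) = 5 + 3 = 8
ways(6) = ways(5) + ways(4) = 8 + 5 = 13
ways(7) = ways(6) + ways(5) = 13 + 8 = 21
ways(8) = ways(7) + ways(6) = 21 + 13 = 34
ways(9) = ways(8) + ways(7) = 34 + 21 = 55
ways(10) = ways(9) + ways(8) = 55 + 34 = 89
ways(11) = ways(10) + ways(9) = 89 + 55 = 144
ways(12) = ways(11) + ways(10) = 144 + 89 = 233
ways(13) = ways(12) + ways(11) = 233 + 144 = 377
ways(14) = ways(13) + ways(12) = 377 + 233 = 610
ways(15) = ways(14) + ways(13) = 610 + 377 = 987
ways(16) = ways(15) + ways(14) = 987 + 610 = 1597
ways(17) = ways(16) + ways(15) = 1597 + 987 = 2584
ways(18) = ways(17) + ways(16) = 2584 + 1597 = 4181
ways(19) = ways(18) + ways(17) = 4181 + 2584 = 6765
ways(20) = ways(19) + ways(18) = 6765 + 4181 = 10946
ways(21) = ways(20) + ways(19) = 10946 + 6765 = 17711
ways(22) = ways(21) + ways(20) = 17711 + 10946 = 28657
ways(23) = ways(22) + ways(21) = 28657 + 17711 = 46368
ways(24) = ways(23) + ways(22) = 46368 + 28657 = 75025
ways(25) = ways(24) + ways(23) = 75025 + 46368 = 121393
ways(26) = ways(25) + ways(24) = 121393 + 75025 = 196418

196418


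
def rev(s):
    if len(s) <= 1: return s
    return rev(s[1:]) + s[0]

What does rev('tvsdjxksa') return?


rev('tvsdjxksa') = rev('vsdjxksa') + 't'
rev('vsdjxksa') = rev('sdjxksa') + 'v'
rev('sdjxksa') = rev('djxksa') + 's'
rev('djxksa') = rev('jxksa') + 'd'
rev('jxksa') = rev('xksa') + 'j'
rev('xksa') = rev('ksa') + 'x'
rev('ksa') = rev('sa') + 'k'
rev('sa') = rev('a') + 's'
rev('a') = 'a'  (base case)
Concatenating: 'a' + 's' + 'k' + 'x' + 'j' + 'd' + 's' + 'v' + 't' = 'askxjdsvt'

askxjdsvt


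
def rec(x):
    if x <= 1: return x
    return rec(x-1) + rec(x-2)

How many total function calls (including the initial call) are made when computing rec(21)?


Let C(n) = total calls for rec(n)
C(0) = 1, C(1) = 1
C(2) = 1 + C(1) + C(0) = 1 + 1 + 1 = 3
C(3) = 1 + C(2) + C(1) = 1 + 3 + 1 = 5
C(4) = 1 + C(3) + C(2) = 1 + 5 + 3 = 9
C(5) = 1 + C(4) + C(3) = 1 + 9 + 5 = 15
C(6) = 1 + C(5) + C(4) = 1 + 15 + 9 = 25
C(7) = 1 + C(6) + C(5) = 1 + 25 + 15 = 41
C(8) = 1 + C(7) + C(6) = 1 + 41 + 25 = 67
C(9) = 1 + C(8) + C(7) = 1 + 67 + 41 = 109
C(10) = 1 + C(9) + C(8) = 1 + 109 + 67 = 177
C(11) = 1 + C(10) + C(9) = 1 + 177 + 109 = 287
C(12) = 1 + C(11) + C(10) = 1 + 287 + 177 = 465
C(13) = 1 + C(12) + C(11) = 1 + 465 + 287 = 753
C(14) = 1 + C(13) + C(12) = 1 + 753 + 465 = 1219
C(15) = 1 + C(14) + C(13) = 1 + 1219 + 753 = 1973
C(16) = 1 + C(15) + C(14) = 1 + 1973 + 1219 = 3193
C(17) = 1 + C(16) + C(15) = 1 + 3193 + 1973 = 5167
C(18) = 1 + C(17) + C(16) = 1 + 5167 + 3193 = 8361
C(19) = 1 + C(18) + C(17) = 1 + 8361 + 5167 = 13529
C(20) = 1 + C(19) + C(18) = 1 + 13529 + 8361 = 21891
C(21) = 1 + C(20) + C(19) = 1 + 21891 + 13529 = 35421

35421


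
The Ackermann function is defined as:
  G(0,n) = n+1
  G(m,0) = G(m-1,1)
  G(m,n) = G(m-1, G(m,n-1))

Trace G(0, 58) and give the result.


G(0, 58) = 59
Result: G(0, 58) = 59

59


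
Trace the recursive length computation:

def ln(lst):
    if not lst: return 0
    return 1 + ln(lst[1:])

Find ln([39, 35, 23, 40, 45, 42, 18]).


ln([39, 35, 23, 40, 45, 42, 18]) = 1 + ln([35, 23, 40, 45, 42, 18])
ln([35, 23, 40, 45, 42, 18]) = 1 + ln([23, 40, 45, 42, 18])
ln([23, 40, 45, 42, 18]) = 1 + ln([40, 45, 42, 18])
ln([40, 45, 42, 18]) = 1 + ln([45, 42, 18])
ln([45, 42, 18]) = 1 + ln([42, 18])
ln([42, 18]) = 1 + ln([18])
ln([18]) = 1 + ln([])
ln([]) = 0  (base case)
Unwinding: 1 + 1 + 1 + 1 + 1 + 1 + 1 + 0 = 7

7


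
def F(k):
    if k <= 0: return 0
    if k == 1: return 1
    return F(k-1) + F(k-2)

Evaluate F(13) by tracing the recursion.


Computing F(13) bottom-up:
F(0) = 0
F(1) = 1
F(2) = F(1) + F(0) = 1 + 0 = 1
F(3) = F(2) + F(1) = 1 + 1 = 2
F(4) = F(3) + F(2) = 2 + 1 = 3
F(5) = F(4) + F(3) = 3 + 2 = 5
F(6) = F(5) + F(4) = 5 + 3 = 8
F(7) = F(6) + F(5) = 8 + 5 = 13
F(8) = F(7) + F(6) = 13 + 8 = 21
F(9) = F(8) + F(7) = 21 + 13 = 34
F(10) = F(9) + F(8) = 34 + 21 = 55
F(11) = F(10) + F(9) = 55 + 34 = 89
F(12) = F(11) + F(10) = 89 + 55 = 144
F(13) = F(12) + F(11) = 144 + 89 = 233

233


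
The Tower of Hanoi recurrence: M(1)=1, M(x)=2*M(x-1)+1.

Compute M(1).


M(1) = 1  (base case)

1


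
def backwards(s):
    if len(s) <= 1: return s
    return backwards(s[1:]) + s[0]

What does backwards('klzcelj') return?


backwards('klzcelj') = backwards('lzcelj') + 'k'
backwards('lzcelj') = backwards('zcelj') + 'l'
backwards('zcelj') = backwards('celj') + 'z'
backwards('celj') = backwards('elj') + 'c'
backwards('elj') = backwards('lj') + 'e'
backwards('lj') = backwards('j') + 'l'
backwards('j') = 'j'  (base case)
Concatenating: 'j' + 'l' + 'e' + 'c' + 'z' + 'l' + 'k' = 'jleczlk'

jleczlk


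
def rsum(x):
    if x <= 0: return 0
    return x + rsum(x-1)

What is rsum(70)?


rsum(70)
= 70 + 69 + 68 + 67 + 66 + 65 + 64 + 63 + 62 + 61 + 60 + 59 + 58 + 57 + 56 + 55 + 54 + 53 + 52 + 51 + 50 + 49 + 48 + 47 + 46 + 45 + 44 + 43 + 42 + 41 + 40 + 39 + 38 + 37 + 36 + 35 + 34 + 33 + 32 + 31 + 30 + 29 + 28 + 27 + 26 + 25 + 24 + 23 + 22 + 21 + 20 + 19 + 18 + 17 + 16 + 15 + 14 + 13 + 12 + 11 + 10 + 9 + 8 + 7 + 6 + 5 + 4 + 3 + 2 + 1 + rsum(0)
= 70 + 69 + 68 + 67 + 66 + 65 + 64 + 63 + 62 + 61 + 60 + 59 + 58 + 57 + 56 + 55 + 54 + 53 + 52 + 51 + 50 + 49 + 48 + 47 + 46 + 45 + 44 + 43 + 42 + 41 + 40 + 39 + 38 + 37 + 36 + 35 + 34 + 33 + 32 + 31 + 30 + 29 + 28 + 27 + 26 + 25 + 24 + 23 + 22 + 21 + 20 + 19 + 18 + 17 + 16 + 15 + 14 + 13 + 12 + 11 + 10 + 9 + 8 + 7 + 6 + 5 + 4 + 3 + 2 + 1 + 0
= 2485

2485


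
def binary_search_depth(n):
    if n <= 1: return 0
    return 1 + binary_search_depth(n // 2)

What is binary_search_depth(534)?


534 / 2 = 267
267 / 2 = 133
133 / 2 = 66
66 / 2 = 33
33 / 2 = 16
16 / 2 = 8
8 / 2 = 4
4 / 2 = 2
2 / 2 = 1
Reached 1 after 9 halvings

9


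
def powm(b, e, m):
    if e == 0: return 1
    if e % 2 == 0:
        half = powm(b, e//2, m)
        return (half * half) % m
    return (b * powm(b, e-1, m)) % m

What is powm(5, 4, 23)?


powm(5, 4, 23): e is even, compute powm(5, 2, 23)
  powm(5, 2, 23): e is even, compute powm(5, 1, 23)
    powm(5, 1, 23): e is odd, compute powm(5, 0, 23)
      powm(5, 0, 23) = 1
    (5 * 1) % 23 = 5
  half=5, (5*5) % 23 = 2
half=2, (2*2) % 23 = 4

4


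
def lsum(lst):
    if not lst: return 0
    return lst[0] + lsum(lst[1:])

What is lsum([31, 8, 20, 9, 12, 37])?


lsum([31, 8, 20, 9, 12, 37]) = 31 + lsum([8, 20, 9, 12, 37])
lsum([8, 20, 9, 12, 37]) = 8 + lsum([20, 9, 12, 37])
lsum([20, 9, 12, 37]) = 20 + lsum([9, 12, 37])
lsum([9, 12, 37]) = 9 + lsum([12, 37])
lsum([12, 37]) = 12 + lsum([37])
lsum([37]) = 37 + lsum([])
lsum([]) = 0  (base case)
Total: 31 + 8 + 20 + 9 + 12 + 37 + 0 = 117

117


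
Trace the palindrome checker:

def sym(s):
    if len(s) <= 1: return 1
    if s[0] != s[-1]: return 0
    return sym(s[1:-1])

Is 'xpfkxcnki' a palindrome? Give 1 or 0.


sym('xpfkxcnki'): s[0]='x' != s[-1]='i' -> return 0
Result: 0 (not a palindrome)

0


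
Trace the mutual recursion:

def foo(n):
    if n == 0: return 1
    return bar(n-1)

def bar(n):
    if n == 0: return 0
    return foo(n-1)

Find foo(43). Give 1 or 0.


foo(43) = bar(42)
bar(42) = foo(41)
foo(41) = bar(40)
bar(40) = foo(39)
foo(39) = bar(38)
bar(38) = foo(37)
foo(37) = bar(36)
bar(36) = foo(35)
foo(35) = bar(34)
bar(34) = foo(33)
foo(33) = bar(32)
bar(32) = foo(31)
foo(31) = bar(30)
bar(30) = foo(29)
foo(29) = bar(28)
bar(28) = foo(27)
foo(27) = bar(26)
bar(26) = foo(25)
foo(25) = bar(24)
bar(24) = foo(23)
foo(23) = bar(22)
bar(22) = foo(21)
foo(21) = bar(20)
bar(20) = foo(19)
foo(19) = bar(18)
bar(18) = foo(17)
foo(17) = bar(16)
bar(16) = foo(15)
foo(15) = bar(14)
bar(14) = foo(13)
foo(13) = bar(12)
bar(12) = foo(11)
foo(11) = bar(10)
bar(10) = foo(9)
foo(9) = bar(8)
bar(8) = foo(7)
foo(7) = bar(6)
bar(6) = foo(5)
foo(5) = bar(4)
bar(4) = foo(3)
foo(3) = bar(2)
bar(2) = foo(1)
foo(1) = bar(0)
bar(0) = 0  (base case)
Result: 0

0


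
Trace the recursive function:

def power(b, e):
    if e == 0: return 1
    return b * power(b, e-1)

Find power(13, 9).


power(13, 9)
= 13 * power(13, 8)
= 13 * 13 * power(13, 7)
= 13 * 13 * 13 * power(13, 6)
= 13 * 13 * 13 * 13 * power(13, 5)
= 13 * 13 * 13 * 13 * 13 * power(13, 4)
= 13 * 13 * 13 * 13 * 13 * 13 * power(13, 3)
= 13 * 13 * 13 * 13 * 13 * 13 * 13 * power(13, 2)
= 13 * 13 * 13 * 13 * 13 * 13 * 13 * 13 * power(13, 1)
= 13 * 13 * 13 * 13 * 13 * 13 * 13 * 13 * 13 * power(13, 0)
= 13 * 13 * 13 * 13 * 13 * 13 * 13 * 13 * 13 * 1
= 10604499373

10604499373


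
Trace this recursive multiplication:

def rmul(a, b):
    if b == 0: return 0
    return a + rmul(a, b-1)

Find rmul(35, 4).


rmul(35, 4) = 35 + rmul(35, 3)
rmul(35, 3) = 35 + rmul(35, 2)
rmul(35, 2) = 35 + rmul(35, 1)
rmul(35, 1) = 35 + rmul(35, 0)
rmul(35, 0) = 0  (base case)
Total: 35 + 35 + 35 + 35 + 0 = 140

140


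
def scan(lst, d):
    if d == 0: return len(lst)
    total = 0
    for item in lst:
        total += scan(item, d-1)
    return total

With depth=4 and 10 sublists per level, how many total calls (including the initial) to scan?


At depth 0 (root): 1 call
At depth 1: each of 1 parents calls scan on 10 children = 10 calls
At depth 2: each of 10 parents calls scan on 10 children = 100 calls
At depth 3: each of 100 parents calls scan on 10 children = 1000 calls
At depth 4: each of 1000 parents calls scan on 10 children = 10000 calls
Total: 1 + 10 + 100 + 1000 + 10000 = 11111

11111


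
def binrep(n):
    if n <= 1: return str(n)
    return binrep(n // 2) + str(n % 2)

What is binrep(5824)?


binrep(5824) = binrep(2912) + '0'
binrep(2912) = binrep(1456) + '0'
binrep(1456) = binrep(728) + '0'
binrep(728) = binrep(364) + '0'
binrep(364) = binrep(182) + '0'
binrep(182) = binrep(91) + '0'
binrep(91) = binrep(45) + '1'
binrep(45) = binrep(22) + '1'
binrep(22) = binrep(11) + '0'
binrep(11) = binrep(5) + '1'
binrep(5) = binrep(2) + '1'
binrep(2) = binrep(1) + '0'
binrep(1) = '1'  (base case)
Concatenating: '1' + '0' + '1' + '1' + '0' + '1' + '1' + '0' + '0' + '0' + '0' + '0' + '0' = '1011011000000'

1011011000000


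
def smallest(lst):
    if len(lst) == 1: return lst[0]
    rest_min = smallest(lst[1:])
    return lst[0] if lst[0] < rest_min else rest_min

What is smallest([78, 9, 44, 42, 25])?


smallest([78, 9, 44, 42, 25]): compare 78 with smallest([9, 44, 42, 25])
smallest([9, 44, 42, 25]): compare 9 with smallest([44, 42, 25])
smallest([44, 42, 25]): compare 44 with smallest([42, 25])
smallest([42, 25]): compare 42 with smallest([25])
smallest([25]) = 25  (base case)
Compare 42 with 25 -> 25
Compare 44 with 25 -> 25
Compare 9 with 25 -> 9
Compare 78 with 9 -> 9

9


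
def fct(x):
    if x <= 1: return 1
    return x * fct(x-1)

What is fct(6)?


fct(6)
= 6 * fct(5)
= 6 * 5 * fct(4)
= 6 * 5 * 4 * fct(3)
= 6 * 5 * 4 * 3 * fct(2)
= 6 * 5 * 4 * 3 * 2 * fct(1)
= 6 * 5 * 4 * 3 * 2 * 1
= 720

720


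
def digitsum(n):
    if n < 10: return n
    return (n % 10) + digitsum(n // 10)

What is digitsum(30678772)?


digitsum(30678772) = 2 + digitsum(3067877)
digitsum(3067877) = 7 + digitsum(306787)
digitsum(306787) = 7 + digitsum(30678)
digitsum(30678) = 8 + digitsum(3067)
digitsum(3067) = 7 + digitsum(306)
digitsum(306) = 6 + digitsum(30)
digitsum(30) = 0 + digitsum(3)
digitsum(3) = 3  (base case)
Total: 2 + 7 + 7 + 8 + 7 + 6 + 0 + 3 = 40

40


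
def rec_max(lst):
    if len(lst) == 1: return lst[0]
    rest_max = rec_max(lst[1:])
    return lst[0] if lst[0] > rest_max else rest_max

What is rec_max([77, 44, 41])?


rec_max([77, 44, 41]): compare 77 with rec_max([44, 41])
rec_max([44, 41]): compare 44 with rec_max([41])
rec_max([41]) = 41  (base case)
Compare 44 with 41 -> 44
Compare 77 with 44 -> 77

77


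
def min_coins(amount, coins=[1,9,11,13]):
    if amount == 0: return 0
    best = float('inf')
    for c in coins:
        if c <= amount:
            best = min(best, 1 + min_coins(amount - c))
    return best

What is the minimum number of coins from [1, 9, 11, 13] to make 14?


Building up with DP:
min_coins(0) = 0
min_coins(1) = min(1+min_coins(0)=1+0=1) = 1
min_coins(2) = min(1+min_coins(1)=1+1=2) = 2
min_coins(3) = min(1+min_coins(2)=1+2=3) = 3
min_coins(4) = min(1+min_coins(3)=1+3=4) = 4
min_coins(5) = min(1+min_coins(4)=1+4=5) = 5
min_coins(6) = min(1+min_coins(5)=1+5=6) = 6
min_coins(7) = min(1+min_coins(6)=1+6=7) = 7
min_coins(8) = min(1+min_coins(7)=1+7=8) = 8
min_coins(9) = min(1+min_coins(8)=1+8=9, 1+min_coins(0)=1+0=1) = 1
min_coins(10) = min(1+min_coins(9)=1+1=2, 1+min_coins(1)=1+1=2) = 2
min_coins(11) = min(1+min_coins(10)=1+2=3, 1+min_coins(2)=1+2=3, 1+min_coins(0)=1+0=1) = 1
min_coins(12) = min(1+min_coins(11)=1+1=2, 1+min_coins(3)=1+3=4, 1+min_coins(1)=1+1=2) = 2
min_coins(13) = min(1+min_coins(12)=1+2=3, 1+min_coins(4)=1+4=5, 1+min_coins(2)=1+2=3, 1+min_coins(0)=1+0=1) = 1
min_coins(14) = min(1+min_coins(13)=1+1=2, 1+min_coins(5)=1+5=6, 1+min_coins(3)=1+3=4, 1+min_coins(1)=1+1=2) = 2

2


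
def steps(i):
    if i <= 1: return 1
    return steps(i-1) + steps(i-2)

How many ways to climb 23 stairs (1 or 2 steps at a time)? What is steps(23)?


Building up from base cases:
steps(0) = 1
steps(1) = 1
steps(2) = steps(1) + steps(0) = 1 + 1 = 2
steps(3) = steps(2) + steps(1) = 2 + 1 = 3
steps(4) = steps(3) + steps(2) = 3 + 2 = 5
steps(5) = steps(4) + steps(3) = 5 + 3 = 8
steps(6) = steps(5) + steps(4) = 8 + 5 = 13
steps(7) = steps(6) + steps(5) = 13 + 8 = 21
steps(8) = steps(7) + steps(6) = 21 + 13 = 34
steps(9) = steps(8) + steps(7) = 34 + 21 = 55
steps(10) = steps(9) + steps(8) = 55 + 34 = 89
steps(11) = steps(10) + steps(9) = 89 + 55 = 144
steps(12) = steps(11) + steps(10) = 144 + 89 = 233
steps(13) = steps(12) + steps(11) = 233 + 144 = 377
steps(14) = steps(13) + steps(12) = 377 + 233 = 610
steps(15) = steps(14) + steps(13) = 610 + 377 = 987
steps(16) = steps(15) + steps(14) = 987 + 610 = 1597
steps(17) = steps(16) + steps(15) = 1597 + 987 = 2584
steps(18) = steps(17) + steps(16) = 2584 + 1597 = 4181
steps(19) = steps(18) + steps(17) = 4181 + 2584 = 6765
steps(20) = steps(19) + steps(18) = 6765 + 4181 = 10946
steps(21) = steps(20) + steps(19) = 10946 + 6765 = 17711
steps(22) = steps(21) + steps(20) = 17711 + 10946 = 28657
steps(23) = steps(22) + steps(21) = 28657 + 17711 = 46368

46368


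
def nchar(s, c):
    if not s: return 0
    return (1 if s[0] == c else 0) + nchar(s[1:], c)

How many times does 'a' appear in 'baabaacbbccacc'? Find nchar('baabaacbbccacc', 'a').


s[0]='b' != 'a' -> 0
s[0]='a' == 'a' -> 1
s[0]='a' == 'a' -> 1
s[0]='b' != 'a' -> 0
s[0]='a' == 'a' -> 1
s[0]='a' == 'a' -> 1
s[0]='c' != 'a' -> 0
s[0]='b' != 'a' -> 0
s[0]='b' != 'a' -> 0
s[0]='c' != 'a' -> 0
s[0]='c' != 'a' -> 0
s[0]='a' == 'a' -> 1
s[0]='c' != 'a' -> 0
s[0]='c' != 'a' -> 0
Sum: 0 + 1 + 1 + 0 + 1 + 1 + 0 + 0 + 0 + 0 + 0 + 1 + 0 + 0 = 5

5


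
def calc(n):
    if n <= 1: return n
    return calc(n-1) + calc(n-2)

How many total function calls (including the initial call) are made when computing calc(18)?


Let C(n) = total calls for calc(n)
C(0) = 1, C(1) = 1
C(2) = 1 + C(1) + C(0) = 1 + 1 + 1 = 3
C(3) = 1 + C(2) + C(1) = 1 + 3 + 1 = 5
C(4) = 1 + C(3) + C(2) = 1 + 5 + 3 = 9
C(5) = 1 + C(4) + C(3) = 1 + 9 + 5 = 15
C(6) = 1 + C(5) + C(4) = 1 + 15 + 9 = 25
C(7) = 1 + C(6) + C(5) = 1 + 25 + 15 = 41
C(8) = 1 + C(7) + C(6) = 1 + 41 + 25 = 67
C(9) = 1 + C(8) + C(7) = 1 + 67 + 41 = 109
C(10) = 1 + C(9) + C(8) = 1 + 109 + 67 = 177
C(11) = 1 + C(10) + C(9) = 1 + 177 + 109 = 287
C(12) = 1 + C(11) + C(10) = 1 + 287 + 177 = 465
C(13) = 1 + C(12) + C(11) = 1 + 465 + 287 = 753
C(14) = 1 + C(13) + C(12) = 1 + 753 + 465 = 1219
C(15) = 1 + C(14) + C(13) = 1 + 1219 + 753 = 1973
C(16) = 1 + C(15) + C(14) = 1 + 1973 + 1219 = 3193
C(17) = 1 + C(16) + C(15) = 1 + 3193 + 1973 = 5167
C(18) = 1 + C(17) + C(16) = 1 + 5167 + 3193 = 8361

8361


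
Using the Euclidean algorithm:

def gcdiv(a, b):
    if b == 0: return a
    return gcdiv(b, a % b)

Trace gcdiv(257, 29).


gcdiv(257, 29) = gcdiv(29, 25)
gcdiv(29, 25) = gcdiv(25, 4)
gcdiv(25, 4) = gcdiv(4, 1)
gcdiv(4, 1) = gcdiv(1, 0)
gcdiv(1, 0) = 1  (base case)

1


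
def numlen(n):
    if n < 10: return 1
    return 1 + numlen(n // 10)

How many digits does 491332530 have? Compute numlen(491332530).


numlen(491332530) = 1 + numlen(49133253)
numlen(49133253) = 1 + numlen(4913325)
numlen(4913325) = 1 + numlen(491332)
numlen(491332) = 1 + numlen(49133)
numlen(49133) = 1 + numlen(4913)
numlen(4913) = 1 + numlen(491)
numlen(491) = 1 + numlen(49)
numlen(49) = 1 + numlen(4)
numlen(4) = 1  (base case: 4 < 10)
Unwinding: 1 + 1 + 1 + 1 + 1 + 1 + 1 + 1 + 1 = 9

9


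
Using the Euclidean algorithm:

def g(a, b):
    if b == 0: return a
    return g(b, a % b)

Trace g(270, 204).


g(270, 204) = g(204, 66)
g(204, 66) = g(66, 6)
g(66, 6) = g(6, 0)
g(6, 0) = 6  (base case)

6


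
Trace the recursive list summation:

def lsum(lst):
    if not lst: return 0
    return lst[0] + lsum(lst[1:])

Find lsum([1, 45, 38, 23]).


lsum([1, 45, 38, 23]) = 1 + lsum([45, 38, 23])
lsum([45, 38, 23]) = 45 + lsum([38, 23])
lsum([38, 23]) = 38 + lsum([23])
lsum([23]) = 23 + lsum([])
lsum([]) = 0  (base case)
Total: 1 + 45 + 38 + 23 + 0 = 107

107


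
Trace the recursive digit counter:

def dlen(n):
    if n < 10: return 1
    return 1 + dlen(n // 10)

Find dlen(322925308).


dlen(322925308) = 1 + dlen(32292530)
dlen(32292530) = 1 + dlen(3229253)
dlen(3229253) = 1 + dlen(322925)
dlen(322925) = 1 + dlen(32292)
dlen(32292) = 1 + dlen(3229)
dlen(3229) = 1 + dlen(322)
dlen(322) = 1 + dlen(32)
dlen(32) = 1 + dlen(3)
dlen(3) = 1  (base case: 3 < 10)
Unwinding: 1 + 1 + 1 + 1 + 1 + 1 + 1 + 1 + 1 = 9

9


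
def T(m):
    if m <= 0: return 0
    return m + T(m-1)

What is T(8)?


T(8)
= 8 + 7 + 6 + 5 + 4 + 3 + 2 + 1 + T(0)
= 8 + 7 + 6 + 5 + 4 + 3 + 2 + 1 + 0
= 36

36


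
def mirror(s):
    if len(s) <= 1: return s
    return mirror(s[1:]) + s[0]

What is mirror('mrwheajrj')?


mirror('mrwheajrj') = mirror('rwheajrj') + 'm'
mirror('rwheajrj') = mirror('wheajrj') + 'r'
mirror('wheajrj') = mirror('heajrj') + 'w'
mirror('heajrj') = mirror('eajrj') + 'h'
mirror('eajrj') = mirror('ajrj') + 'e'
mirror('ajrj') = mirror('jrj') + 'a'
mirror('jrj') = mirror('rj') + 'j'
mirror('rj') = mirror('j') + 'r'
mirror('j') = 'j'  (base case)
Concatenating: 'j' + 'r' + 'j' + 'a' + 'e' + 'h' + 'w' + 'r' + 'm' = 'jrjaehwrm'

jrjaehwrm


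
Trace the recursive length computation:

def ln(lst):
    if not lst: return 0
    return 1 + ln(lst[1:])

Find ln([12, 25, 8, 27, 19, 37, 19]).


ln([12, 25, 8, 27, 19, 37, 19]) = 1 + ln([25, 8, 27, 19, 37, 19])
ln([25, 8, 27, 19, 37, 19]) = 1 + ln([8, 27, 19, 37, 19])
ln([8, 27, 19, 37, 19]) = 1 + ln([27, 19, 37, 19])
ln([27, 19, 37, 19]) = 1 + ln([19, 37, 19])
ln([19, 37, 19]) = 1 + ln([37, 19])
ln([37, 19]) = 1 + ln([19])
ln([19]) = 1 + ln([])
ln([]) = 0  (base case)
Unwinding: 1 + 1 + 1 + 1 + 1 + 1 + 1 + 0 = 7

7


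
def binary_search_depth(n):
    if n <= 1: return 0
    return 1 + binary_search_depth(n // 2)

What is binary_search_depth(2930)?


2930 / 2 = 1465
1465 / 2 = 732
732 / 2 = 366
366 / 2 = 183
183 / 2 = 91
91 / 2 = 45
45 / 2 = 22
22 / 2 = 11
11 / 2 = 5
5 / 2 = 2
2 / 2 = 1
Reached 1 after 11 halvings

11


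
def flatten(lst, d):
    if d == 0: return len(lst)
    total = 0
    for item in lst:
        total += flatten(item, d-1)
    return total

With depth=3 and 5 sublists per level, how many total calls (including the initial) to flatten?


At depth 0 (root): 1 call
At depth 1: each of 1 parents calls flatten on 5 children = 5 calls
At depth 2: each of 5 parents calls flatten on 5 children = 25 calls
At depth 3: each of 25 parents calls flatten on 5 children = 125 calls
Total: 1 + 5 + 25 + 125 = 156

156


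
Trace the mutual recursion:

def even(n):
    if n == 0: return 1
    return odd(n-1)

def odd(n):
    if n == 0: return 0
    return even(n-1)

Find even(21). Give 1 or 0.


even(21) = odd(20)
odd(20) = even(19)
even(19) = odd(18)
odd(18) = even(17)
even(17) = odd(16)
odd(16) = even(15)
even(15) = odd(14)
odd(14) = even(13)
even(13) = odd(12)
odd(12) = even(11)
even(11) = odd(10)
odd(10) = even(9)
even(9) = odd(8)
odd(8) = even(7)
even(7) = odd(6)
odd(6) = even(5)
even(5) = odd(4)
odd(4) = even(3)
even(3) = odd(2)
odd(2) = even(1)
even(1) = odd(0)
odd(0) = 0  (base case)
Result: 0

0


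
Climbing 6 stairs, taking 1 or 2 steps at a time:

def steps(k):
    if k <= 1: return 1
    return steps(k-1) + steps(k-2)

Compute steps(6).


Building up from base cases:
steps(0) = 1
steps(1) = 1
steps(2) = steps(1) + steps(0) = 1 + 1 = 2
steps(3) = steps(2) + steps(1) = 2 + 1 = 3
steps(4) = steps(3) + steps(2) = 3 + 2 = 5
steps(5) = steps(4) + steps(3) = 5 + 3 = 8
steps(6) = steps(5) + steps(4) = 8 + 5 = 13

13


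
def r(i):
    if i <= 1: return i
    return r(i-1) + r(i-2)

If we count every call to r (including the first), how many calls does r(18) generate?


Let C(n) = total calls for r(n)
C(0) = 1, C(1) = 1
C(2) = 1 + C(1) + C(0) = 1 + 1 + 1 = 3
C(3) = 1 + C(2) + C(1) = 1 + 3 + 1 = 5
C(4) = 1 + C(3) + C(2) = 1 + 5 + 3 = 9
C(5) = 1 + C(4) + C(3) = 1 + 9 + 5 = 15
C(6) = 1 + C(5) + C(4) = 1 + 15 + 9 = 25
C(7) = 1 + C(6) + C(5) = 1 + 25 + 15 = 41
C(8) = 1 + C(7) + C(6) = 1 + 41 + 25 = 67
C(9) = 1 + C(8) + C(7) = 1 + 67 + 41 = 109
C(10) = 1 + C(9) + C(8) = 1 + 109 + 67 = 177
C(11) = 1 + C(10) + C(9) = 1 + 177 + 109 = 287
C(12) = 1 + C(11) + C(10) = 1 + 287 + 177 = 465
C(13) = 1 + C(12) + C(11) = 1 + 465 + 287 = 753
C(14) = 1 + C(13) + C(12) = 1 + 753 + 465 = 1219
C(15) = 1 + C(14) + C(13) = 1 + 1219 + 753 = 1973
C(16) = 1 + C(15) + C(14) = 1 + 1973 + 1219 = 3193
C(17) = 1 + C(16) + C(15) = 1 + 3193 + 1973 = 5167
C(18) = 1 + C(17) + C(16) = 1 + 5167 + 3193 = 8361

8361


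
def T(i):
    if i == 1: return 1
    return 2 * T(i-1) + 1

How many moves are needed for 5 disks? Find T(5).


T(5) = 2 * T(4) + 1
T(4) = 2 * T(3) + 1
T(3) = 2 * T(2) + 1
T(2) = 2 * T(1) + 1
T(1) = 1  (base case)
T(2) = 2 * 1 + 1 = 3
T(3) = 2 * 3 + 1 = 7
T(4) = 2 * 7 + 1 = 15
T(5) = 2 * 15 + 1 = 31

31


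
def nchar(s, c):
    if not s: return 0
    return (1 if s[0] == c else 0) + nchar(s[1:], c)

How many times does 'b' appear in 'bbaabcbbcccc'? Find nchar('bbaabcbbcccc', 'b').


s[0]='b' == 'b' -> 1
s[0]='b' == 'b' -> 1
s[0]='a' != 'b' -> 0
s[0]='a' != 'b' -> 0
s[0]='b' == 'b' -> 1
s[0]='c' != 'b' -> 0
s[0]='b' == 'b' -> 1
s[0]='b' == 'b' -> 1
s[0]='c' != 'b' -> 0
s[0]='c' != 'b' -> 0
s[0]='c' != 'b' -> 0
s[0]='c' != 'b' -> 0
Sum: 1 + 1 + 0 + 0 + 1 + 0 + 1 + 1 + 0 + 0 + 0 + 0 = 5

5


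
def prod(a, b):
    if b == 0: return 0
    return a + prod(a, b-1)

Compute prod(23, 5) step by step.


prod(23, 5) = 23 + prod(23, 4)
prod(23, 4) = 23 + prod(23, 3)
prod(23, 3) = 23 + prod(23, 2)
prod(23, 2) = 23 + prod(23, 1)
prod(23, 1) = 23 + prod(23, 0)
prod(23, 0) = 0  (base case)
Total: 23 + 23 + 23 + 23 + 23 + 0 = 115

115


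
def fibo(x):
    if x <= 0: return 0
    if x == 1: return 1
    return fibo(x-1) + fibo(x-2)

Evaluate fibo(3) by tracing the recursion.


Computing fibo(3) bottom-up:
fibo(0) = 0
fibo(1) = 1
fibo(2) = fibo(1) + fibo(0) = 1 + 0 = 1
fibo(3) = fibo(2) + fibo(1) = 1 + 1 = 2

2


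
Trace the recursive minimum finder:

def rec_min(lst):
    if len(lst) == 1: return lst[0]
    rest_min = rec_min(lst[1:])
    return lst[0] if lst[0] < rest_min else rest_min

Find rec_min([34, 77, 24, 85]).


rec_min([34, 77, 24, 85]): compare 34 with rec_min([77, 24, 85])
rec_min([77, 24, 85]): compare 77 with rec_min([24, 85])
rec_min([24, 85]): compare 24 with rec_min([85])
rec_min([85]) = 85  (base case)
Compare 24 with 85 -> 24
Compare 77 with 24 -> 24
Compare 34 with 24 -> 24

24


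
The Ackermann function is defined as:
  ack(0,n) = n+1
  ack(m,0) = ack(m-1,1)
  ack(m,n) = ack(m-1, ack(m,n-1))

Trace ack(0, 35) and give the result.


ack(0, 35) = 36
Result: ack(0, 35) = 36

36


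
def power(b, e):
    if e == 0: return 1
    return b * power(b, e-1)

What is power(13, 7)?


power(13, 7)
= 13 * power(13, 6)
= 13 * 13 * power(13, 5)
= 13 * 13 * 13 * power(13, 4)
= 13 * 13 * 13 * 13 * power(13, 3)
= 13 * 13 * 13 * 13 * 13 * power(13, 2)
= 13 * 13 * 13 * 13 * 13 * 13 * power(13, 1)
= 13 * 13 * 13 * 13 * 13 * 13 * 13 * power(13, 0)
= 13 * 13 * 13 * 13 * 13 * 13 * 13 * 1
= 62748517

62748517


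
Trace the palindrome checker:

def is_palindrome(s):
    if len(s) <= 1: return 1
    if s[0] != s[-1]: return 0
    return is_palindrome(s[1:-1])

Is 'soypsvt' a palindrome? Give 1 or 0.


is_palindrome('soypsvt'): s[0]='s' != s[-1]='t' -> return 0
Result: 0 (not a palindrome)

0


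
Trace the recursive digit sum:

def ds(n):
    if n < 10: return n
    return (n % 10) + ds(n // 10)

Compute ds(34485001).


ds(34485001) = 1 + ds(3448500)
ds(3448500) = 0 + ds(344850)
ds(344850) = 0 + ds(34485)
ds(34485) = 5 + ds(3448)
ds(3448) = 8 + ds(344)
ds(344) = 4 + ds(34)
ds(34) = 4 + ds(3)
ds(3) = 3  (base case)
Total: 1 + 0 + 0 + 5 + 8 + 4 + 4 + 3 = 25

25


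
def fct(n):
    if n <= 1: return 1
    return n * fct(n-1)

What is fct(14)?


fct(14)
= 14 * fct(13)
= 14 * 13 * fct(12)
= 14 * 13 * 12 * fct(11)
= 14 * 13 * 12 * 11 * fct(10)
= 14 * 13 * 12 * 11 * 10 * fct(9)
= 14 * 13 * 12 * 11 * 10 * 9 * fct(8)
= 14 * 13 * 12 * 11 * 10 * 9 * 8 * fct(7)
= 14 * 13 * 12 * 11 * 10 * 9 * 8 * 7 * fct(6)
= 14 * 13 * 12 * 11 * 10 * 9 * 8 * 7 * 6 * fct(5)
= 14 * 13 * 12 * 11 * 10 * 9 * 8 * 7 * 6 * 5 * fct(4)
= 14 * 13 * 12 * 11 * 10 * 9 * 8 * 7 * 6 * 5 * 4 * fct(3)
= 14 * 13 * 12 * 11 * 10 * 9 * 8 * 7 * 6 * 5 * 4 * 3 * fct(2)
= 14 * 13 * 12 * 11 * 10 * 9 * 8 * 7 * 6 * 5 * 4 * 3 * 2 * fct(1)
= 14 * 13 * 12 * 11 * 10 * 9 * 8 * 7 * 6 * 5 * 4 * 3 * 2 * 1
= 87178291200

87178291200


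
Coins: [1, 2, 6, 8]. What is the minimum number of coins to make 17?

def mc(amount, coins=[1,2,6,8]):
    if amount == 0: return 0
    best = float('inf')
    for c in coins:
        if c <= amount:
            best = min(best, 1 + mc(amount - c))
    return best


Building up with DP:
mc(0) = 0
mc(1) = min(1+mc(0)=1+0=1) = 1
mc(2) = min(1+mc(1)=1+1=2, 1+mc(0)=1+0=1) = 1
mc(3) = min(1+mc(2)=1+1=2, 1+mc(1)=1+1=2) = 2
mc(4) = min(1+mc(3)=1+2=3, 1+mc(2)=1+1=2) = 2
mc(5) = min(1+mc(4)=1+2=3, 1+mc(3)=1+2=3) = 3
mc(6) = min(1+mc(5)=1+3=4, 1+mc(4)=1+2=3, 1+mc(0)=1+0=1) = 1
mc(7) = min(1+mc(6)=1+1=2, 1+mc(5)=1+3=4, 1+mc(1)=1+1=2) = 2
mc(8) = min(1+mc(7)=1+2=3, 1+mc(6)=1+1=2, 1+mc(2)=1+1=2, 1+mc(0)=1+0=1) = 1
mc(9) = min(1+mc(8)=1+1=2, 1+mc(7)=1+2=3, 1+mc(3)=1+2=3, 1+mc(1)=1+1=2) = 2
mc(10) = min(1+mc(9)=1+2=3, 1+mc(8)=1+1=2, 1+mc(4)=1+2=3, 1+mc(2)=1+1=2) = 2
mc(11) = min(1+mc(10)=1+2=3, 1+mc(9)=1+2=3, 1+mc(5)=1+3=4, 1+mc(3)=1+2=3) = 3
mc(12) = min(1+mc(11)=1+3=4, 1+mc(10)=1+2=3, 1+mc(6)=1+1=2, 1+mc(4)=1+2=3) = 2
mc(13) = min(1+mc(12)=1+2=3, 1+mc(11)=1+3=4, 1+mc(7)=1+2=3, 1+mc(5)=1+3=4) = 3
mc(14) = min(1+mc(13)=1+3=4, 1+mc(12)=1+2=3, 1+mc(8)=1+1=2, 1+mc(6)=1+1=2) = 2
mc(15) = min(1+mc(14)=1+2=3, 1+mc(13)=1+3=4, 1+mc(9)=1+2=3, 1+mc(7)=1+2=3) = 3
mc(16) = min(1+mc(15)=1+3=4, 1+mc(14)=1+2=3, 1+mc(10)=1+2=3, 1+mc(8)=1+1=2) = 2
mc(17) = min(1+mc(16)=1+2=3, 1+mc(15)=1+3=4, 1+mc(11)=1+3=4, 1+mc(9)=1+2=3) = 3

3
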